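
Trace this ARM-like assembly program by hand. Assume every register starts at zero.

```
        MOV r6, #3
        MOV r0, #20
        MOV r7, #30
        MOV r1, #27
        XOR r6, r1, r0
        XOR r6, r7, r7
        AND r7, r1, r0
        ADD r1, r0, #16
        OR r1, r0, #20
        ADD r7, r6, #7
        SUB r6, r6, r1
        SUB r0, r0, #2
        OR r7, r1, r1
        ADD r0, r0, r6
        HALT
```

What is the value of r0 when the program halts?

-2

r6=3
r0=20
r7=30
r1=27
r6=27^20=15
r6=30^30=0
r7=27&20=16
r1=20+16=36
r1=20|20=20
r7=0+7=7
r6=0-20=-20
r0=20-2=18
r7=20|20=20
r0=18+(-20)=-2
halt.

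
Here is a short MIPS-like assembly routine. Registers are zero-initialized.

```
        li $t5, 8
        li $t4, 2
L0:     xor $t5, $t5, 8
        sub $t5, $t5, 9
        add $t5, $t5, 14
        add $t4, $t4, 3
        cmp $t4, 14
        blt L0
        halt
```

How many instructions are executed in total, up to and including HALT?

27

li $t5, 8 → $t5=8
li $t4, 2 → $t4=2
xor $t5, $t5, 8 → $t5=8^8=0
sub $t5, $t5, 9 → $t5=0-9=-9
add $t5, $t5, 14 → $t5=(-9)+14=5
add $t4, $t4, 3 → $t4=2+3=5
cmp $t4, 14  (cmp 5,14)
blt L0: taken
xor $t5, $t5, 8 → $t5=5^8=13
sub $t5, $t5, 9 → $t5=13-9=4
add $t5, $t5, 14 → $t5=4+14=18
add $t4, $t4, 3 → $t4=5+3=8
cmp $t4, 14  (cmp 8,14)
blt L0: taken
xor $t5, $t5, 8 → $t5=18^8=26
sub $t5, $t5, 9 → $t5=26-9=17
add $t5, $t5, 14 → $t5=17+14=31
add $t4, $t4, 3 → $t4=8+3=11
cmp $t4, 14  (cmp 11,14)
blt L0: taken
xor $t5, $t5, 8 → $t5=31^8=23
sub $t5, $t5, 9 → $t5=23-9=14
add $t5, $t5, 14 → $t5=14+14=28
add $t4, $t4, 3 → $t4=11+3=14
cmp $t4, 14  (cmp 14,14)
blt L0: not taken
halt.
Total executed instructions: 27.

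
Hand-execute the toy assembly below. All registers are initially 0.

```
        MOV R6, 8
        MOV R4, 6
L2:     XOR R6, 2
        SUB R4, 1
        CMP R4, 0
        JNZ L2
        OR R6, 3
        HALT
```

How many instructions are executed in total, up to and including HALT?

R6=8
R4=6
R6=8^2=10
R4=6-1=5
CMP R4, 0  (cmp 5,0)
JNZ L2: taken
R6=10^2=8
R4=5-1=4
CMP R4, 0  (cmp 4,0)
JNZ L2: taken
R6=8^2=10
R4=4-1=3
CMP R4, 0  (cmp 3,0)
JNZ L2: taken
R6=10^2=8
R4=3-1=2
CMP R4, 0  (cmp 2,0)
JNZ L2: taken
R6=8^2=10
R4=2-1=1
CMP R4, 0  (cmp 1,0)
JNZ L2: taken
R6=10^2=8
R4=1-1=0
CMP R4, 0  (cmp 0,0)
JNZ L2: not taken
R6=8|3=11
halt.
Total executed instructions: 28.

28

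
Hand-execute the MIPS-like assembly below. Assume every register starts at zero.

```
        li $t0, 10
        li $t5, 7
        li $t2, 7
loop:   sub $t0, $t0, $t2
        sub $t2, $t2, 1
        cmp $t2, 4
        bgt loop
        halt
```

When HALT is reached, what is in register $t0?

$t0=10
$t5=7
$t2=7
$t0=10-7=3
$t2=7-1=6
cmp $t2, 4  (cmp 6,4)
bgt loop: taken
$t0=3-6=-3
$t2=6-1=5
cmp $t2, 4  (cmp 5,4)
bgt loop: taken
$t0=(-3)-5=-8
$t2=5-1=4
cmp $t2, 4  (cmp 4,4)
bgt loop: not taken
halt.

-8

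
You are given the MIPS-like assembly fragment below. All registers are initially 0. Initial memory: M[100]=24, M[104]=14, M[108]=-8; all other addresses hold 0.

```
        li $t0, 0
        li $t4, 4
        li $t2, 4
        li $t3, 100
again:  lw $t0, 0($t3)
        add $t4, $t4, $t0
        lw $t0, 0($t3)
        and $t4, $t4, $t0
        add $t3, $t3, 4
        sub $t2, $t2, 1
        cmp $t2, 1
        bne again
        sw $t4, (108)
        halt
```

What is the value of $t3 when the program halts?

after li $t0, 0: $t0=0
after li $t4, 4: $t4=4
after li $t2, 4: $t2=4
after li $t3, 100: $t3=100
after lw $t0, 0($t3): $t0=M[100]=24
after add $t4, $t4, $t0: $t4=4+24=28
after lw $t0, 0($t3): $t0=M[100]=24
after and $t4, $t4, $t0: $t4=28&24=24
after add $t3, $t3, 4: $t3=100+4=104
after sub $t2, $t2, 1: $t2=4-1=3
cmp $t2, 1  (cmp 3,1)
bne again: taken
after lw $t0, 0($t3): $t0=M[104]=14
after add $t4, $t4, $t0: $t4=24+14=38
after lw $t0, 0($t3): $t0=M[104]=14
after and $t4, $t4, $t0: $t4=38&14=6
after add $t3, $t3, 4: $t3=104+4=108
after sub $t2, $t2, 1: $t2=3-1=2
cmp $t2, 1  (cmp 2,1)
bne again: taken
after lw $t0, 0($t3): $t0=M[108]=-8
after add $t4, $t4, $t0: $t4=6+(-8)=-2
after lw $t0, 0($t3): $t0=M[108]=-8
after and $t4, $t4, $t0: $t4=(-2)&(-8)=-8
after add $t3, $t3, 4: $t3=108+4=112
after sub $t2, $t2, 1: $t2=2-1=1
cmp $t2, 1  (cmp 1,1)
bne again: not taken
sw $t4, (108) → M[108]=-8
halt.

112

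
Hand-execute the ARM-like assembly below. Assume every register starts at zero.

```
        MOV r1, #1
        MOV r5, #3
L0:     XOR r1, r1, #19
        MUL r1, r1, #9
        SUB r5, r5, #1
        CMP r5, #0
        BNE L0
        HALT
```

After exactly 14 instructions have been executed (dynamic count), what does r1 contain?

after MOV r1, #1: r1=1
after MOV r5, #3: r5=3
after XOR r1, r1, #19: r1=1^19=18
after MUL r1, r1, #9: r1=18*9=162
after SUB r5, r5, #1: r5=3-1=2
CMP r5, #0  (cmp 2,0)
BNE L0: taken
after XOR r1, r1, #19: r1=162^19=177
after MUL r1, r1, #9: r1=177*9=1593
after SUB r5, r5, #1: r5=2-1=1
CMP r5, #0  (cmp 1,0)
BNE L0: taken
after XOR r1, r1, #19: r1=1593^19=1578
after MUL r1, r1, #9: r1=1578*9=14202
After step 14: r1 = 14202.

14202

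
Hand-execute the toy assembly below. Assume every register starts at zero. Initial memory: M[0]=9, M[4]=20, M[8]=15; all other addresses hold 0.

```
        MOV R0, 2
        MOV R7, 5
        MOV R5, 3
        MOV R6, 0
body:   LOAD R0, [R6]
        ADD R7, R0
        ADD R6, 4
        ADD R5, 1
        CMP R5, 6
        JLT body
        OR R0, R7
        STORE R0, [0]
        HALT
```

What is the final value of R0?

63

R0=2
R7=5
R5=3
R6=0
R0=M[0]=9
R7=5+9=14
R6=0+4=4
R5=3+1=4
CMP R5, 6  (cmp 4,6)
JLT body: taken
R0=M[4]=20
R7=14+20=34
R6=4+4=8
R5=4+1=5
CMP R5, 6  (cmp 5,6)
JLT body: taken
R0=M[8]=15
R7=34+15=49
R6=8+4=12
R5=5+1=6
CMP R5, 6  (cmp 6,6)
JLT body: not taken
R0=15|49=63
STORE R0, [0] → M[0]=63
halt.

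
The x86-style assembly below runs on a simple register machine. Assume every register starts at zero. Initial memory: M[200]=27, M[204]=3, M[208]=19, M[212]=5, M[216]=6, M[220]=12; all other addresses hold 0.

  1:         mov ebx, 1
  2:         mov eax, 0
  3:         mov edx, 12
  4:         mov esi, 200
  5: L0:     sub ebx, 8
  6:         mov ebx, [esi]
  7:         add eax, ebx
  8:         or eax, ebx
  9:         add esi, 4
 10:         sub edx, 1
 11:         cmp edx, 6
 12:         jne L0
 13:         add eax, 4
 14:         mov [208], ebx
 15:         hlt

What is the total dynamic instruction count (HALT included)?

55

mov ebx, 1 → ebx=1
mov eax, 0 → eax=0
mov edx, 12 → edx=12
mov esi, 200 → esi=200
sub ebx, 8 → ebx=1-8=-7
mov ebx, [esi] → ebx=M[200]=27
add eax, ebx → eax=0+27=27
or eax, ebx → eax=27|27=27
add esi, 4 → esi=200+4=204
sub edx, 1 → edx=12-1=11
cmp edx, 6  (cmp 11,6)
jne L0: taken
sub ebx, 8 → ebx=27-8=19
mov ebx, [esi] → ebx=M[204]=3
add eax, ebx → eax=27+3=30
or eax, ebx → eax=30|3=31
add esi, 4 → esi=204+4=208
sub edx, 1 → edx=11-1=10
cmp edx, 6  (cmp 10,6)
jne L0: taken
sub ebx, 8 → ebx=3-8=-5
mov ebx, [esi] → ebx=M[208]=19
add eax, ebx → eax=31+19=50
or eax, ebx → eax=50|19=51
add esi, 4 → esi=208+4=212
sub edx, 1 → edx=10-1=9
cmp edx, 6  (cmp 9,6)
jne L0: taken
sub ebx, 8 → ebx=19-8=11
mov ebx, [esi] → ebx=M[212]=5
add eax, ebx → eax=51+5=56
or eax, ebx → eax=56|5=61
add esi, 4 → esi=212+4=216
sub edx, 1 → edx=9-1=8
cmp edx, 6  (cmp 8,6)
jne L0: taken
sub ebx, 8 → ebx=5-8=-3
mov ebx, [esi] → ebx=M[216]=6
add eax, ebx → eax=61+6=67
or eax, ebx → eax=67|6=71
add esi, 4 → esi=216+4=220
sub edx, 1 → edx=8-1=7
cmp edx, 6  (cmp 7,6)
jne L0: taken
sub ebx, 8 → ebx=6-8=-2
mov ebx, [esi] → ebx=M[220]=12
add eax, ebx → eax=71+12=83
or eax, ebx → eax=83|12=95
add esi, 4 → esi=220+4=224
sub edx, 1 → edx=7-1=6
cmp edx, 6  (cmp 6,6)
jne L0: not taken
add eax, 4 → eax=95+4=99
mov [208], ebx → M[208]=12
halt.
Total executed instructions: 55.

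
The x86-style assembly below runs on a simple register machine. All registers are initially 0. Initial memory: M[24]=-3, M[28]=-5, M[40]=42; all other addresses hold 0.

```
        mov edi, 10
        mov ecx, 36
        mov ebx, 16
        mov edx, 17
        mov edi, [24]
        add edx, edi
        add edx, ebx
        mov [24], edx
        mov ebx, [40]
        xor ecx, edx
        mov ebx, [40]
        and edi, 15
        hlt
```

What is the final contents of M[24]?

after mov edi, 10: edi=10
after mov ecx, 36: ecx=36
after mov ebx, 16: ebx=16
after mov edx, 17: edx=17
after mov edi, [24]: edi=M[24]=-3
after add edx, edi: edx=17+(-3)=14
after add edx, ebx: edx=14+16=30
mov [24], edx → M[24]=30
after mov ebx, [40]: ebx=M[40]=42
after xor ecx, edx: ecx=36^30=58
after mov ebx, [40]: ebx=M[40]=42
after and edi, 15: edi=(-3)&15=13
halt.

30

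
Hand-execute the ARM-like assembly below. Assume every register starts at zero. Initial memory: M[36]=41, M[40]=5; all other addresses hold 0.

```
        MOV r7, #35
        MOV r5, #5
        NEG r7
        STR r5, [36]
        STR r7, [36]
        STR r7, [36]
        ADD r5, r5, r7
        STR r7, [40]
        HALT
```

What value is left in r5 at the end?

MOV r7, #35 → r7=35
MOV r5, #5 → r5=5
NEG r7 → r7=-(35)=-35
STR r5, [36] → M[36]=5
STR r7, [36] → M[36]=-35
STR r7, [36] → M[36]=-35
ADD r5, r5, r7 → r5=5+(-35)=-30
STR r7, [40] → M[40]=-35
halt.

-30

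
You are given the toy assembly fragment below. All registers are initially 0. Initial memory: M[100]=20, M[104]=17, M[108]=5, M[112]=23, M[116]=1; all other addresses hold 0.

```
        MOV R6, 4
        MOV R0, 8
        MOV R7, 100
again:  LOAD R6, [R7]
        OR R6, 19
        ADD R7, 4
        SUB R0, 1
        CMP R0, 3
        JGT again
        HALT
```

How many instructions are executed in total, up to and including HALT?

34

MOV R6, 4 → R6=4
MOV R0, 8 → R0=8
MOV R7, 100 → R7=100
LOAD R6, [R7] → R6=M[100]=20
OR R6, 19 → R6=20|19=23
ADD R7, 4 → R7=100+4=104
SUB R0, 1 → R0=8-1=7
CMP R0, 3  (cmp 7,3)
JGT again: taken
LOAD R6, [R7] → R6=M[104]=17
OR R6, 19 → R6=17|19=19
ADD R7, 4 → R7=104+4=108
SUB R0, 1 → R0=7-1=6
CMP R0, 3  (cmp 6,3)
JGT again: taken
LOAD R6, [R7] → R6=M[108]=5
OR R6, 19 → R6=5|19=23
ADD R7, 4 → R7=108+4=112
SUB R0, 1 → R0=6-1=5
CMP R0, 3  (cmp 5,3)
JGT again: taken
LOAD R6, [R7] → R6=M[112]=23
OR R6, 19 → R6=23|19=23
ADD R7, 4 → R7=112+4=116
SUB R0, 1 → R0=5-1=4
CMP R0, 3  (cmp 4,3)
JGT again: taken
LOAD R6, [R7] → R6=M[116]=1
OR R6, 19 → R6=1|19=19
ADD R7, 4 → R7=116+4=120
SUB R0, 1 → R0=4-1=3
CMP R0, 3  (cmp 3,3)
JGT again: not taken
halt.
Total executed instructions: 34.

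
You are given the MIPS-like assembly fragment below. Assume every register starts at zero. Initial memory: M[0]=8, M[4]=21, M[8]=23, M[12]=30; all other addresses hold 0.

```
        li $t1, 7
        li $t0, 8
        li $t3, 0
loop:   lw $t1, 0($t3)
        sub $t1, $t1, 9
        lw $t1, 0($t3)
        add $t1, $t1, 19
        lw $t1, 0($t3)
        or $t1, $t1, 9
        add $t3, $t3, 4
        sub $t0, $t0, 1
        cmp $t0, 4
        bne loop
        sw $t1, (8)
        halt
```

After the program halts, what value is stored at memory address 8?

31

after li $t1, 7: $t1=7
after li $t0, 8: $t0=8
after li $t3, 0: $t3=0
after lw $t1, 0($t3): $t1=M[0]=8
after sub $t1, $t1, 9: $t1=8-9=-1
after lw $t1, 0($t3): $t1=M[0]=8
after add $t1, $t1, 19: $t1=8+19=27
after lw $t1, 0($t3): $t1=M[0]=8
after or $t1, $t1, 9: $t1=8|9=9
after add $t3, $t3, 4: $t3=0+4=4
after sub $t0, $t0, 1: $t0=8-1=7
cmp $t0, 4  (cmp 7,4)
bne loop: taken
after lw $t1, 0($t3): $t1=M[4]=21
after sub $t1, $t1, 9: $t1=21-9=12
after lw $t1, 0($t3): $t1=M[4]=21
after add $t1, $t1, 19: $t1=21+19=40
after lw $t1, 0($t3): $t1=M[4]=21
after or $t1, $t1, 9: $t1=21|9=29
after add $t3, $t3, 4: $t3=4+4=8
after sub $t0, $t0, 1: $t0=7-1=6
cmp $t0, 4  (cmp 6,4)
bne loop: taken
after lw $t1, 0($t3): $t1=M[8]=23
after sub $t1, $t1, 9: $t1=23-9=14
after lw $t1, 0($t3): $t1=M[8]=23
after add $t1, $t1, 19: $t1=23+19=42
after lw $t1, 0($t3): $t1=M[8]=23
after or $t1, $t1, 9: $t1=23|9=31
after add $t3, $t3, 4: $t3=8+4=12
after sub $t0, $t0, 1: $t0=6-1=5
cmp $t0, 4  (cmp 5,4)
bne loop: taken
after lw $t1, 0($t3): $t1=M[12]=30
after sub $t1, $t1, 9: $t1=30-9=21
after lw $t1, 0($t3): $t1=M[12]=30
after add $t1, $t1, 19: $t1=30+19=49
after lw $t1, 0($t3): $t1=M[12]=30
after or $t1, $t1, 9: $t1=30|9=31
after add $t3, $t3, 4: $t3=12+4=16
after sub $t0, $t0, 1: $t0=5-1=4
cmp $t0, 4  (cmp 4,4)
bne loop: not taken
sw $t1, (8) → M[8]=31
halt.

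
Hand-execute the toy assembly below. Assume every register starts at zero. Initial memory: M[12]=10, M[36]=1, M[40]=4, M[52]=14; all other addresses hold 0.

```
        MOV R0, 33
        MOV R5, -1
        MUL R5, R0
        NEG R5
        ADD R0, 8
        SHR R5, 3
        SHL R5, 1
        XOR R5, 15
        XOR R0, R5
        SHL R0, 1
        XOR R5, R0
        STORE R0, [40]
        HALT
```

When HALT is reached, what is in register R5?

R0=33
R5=-1
R5=(-1)*33=-33
R5=-(-33)=33
R0=33+8=41
R5=33>>3=4
R5=4<<1=8
R5=8^15=7
R0=41^7=46
R0=46<<1=92
R5=7^92=91
STORE R0, [40] → M[40]=92
halt.

91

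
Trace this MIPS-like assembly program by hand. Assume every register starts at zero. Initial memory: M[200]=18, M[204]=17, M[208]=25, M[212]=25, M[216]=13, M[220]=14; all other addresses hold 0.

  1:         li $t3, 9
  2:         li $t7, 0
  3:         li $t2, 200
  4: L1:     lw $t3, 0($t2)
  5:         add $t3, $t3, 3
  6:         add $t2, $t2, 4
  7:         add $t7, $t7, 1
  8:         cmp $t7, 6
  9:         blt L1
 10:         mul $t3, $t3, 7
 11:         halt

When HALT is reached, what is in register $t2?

li $t3, 9 → $t3=9
li $t7, 0 → $t7=0
li $t2, 200 → $t2=200
lw $t3, 0($t2) → $t3=M[200]=18
add $t3, $t3, 3 → $t3=18+3=21
add $t2, $t2, 4 → $t2=200+4=204
add $t7, $t7, 1 → $t7=0+1=1
cmp $t7, 6  (cmp 1,6)
blt L1: taken
lw $t3, 0($t2) → $t3=M[204]=17
add $t3, $t3, 3 → $t3=17+3=20
add $t2, $t2, 4 → $t2=204+4=208
add $t7, $t7, 1 → $t7=1+1=2
cmp $t7, 6  (cmp 2,6)
blt L1: taken
lw $t3, 0($t2) → $t3=M[208]=25
add $t3, $t3, 3 → $t3=25+3=28
add $t2, $t2, 4 → $t2=208+4=212
add $t7, $t7, 1 → $t7=2+1=3
cmp $t7, 6  (cmp 3,6)
blt L1: taken
lw $t3, 0($t2) → $t3=M[212]=25
add $t3, $t3, 3 → $t3=25+3=28
add $t2, $t2, 4 → $t2=212+4=216
add $t7, $t7, 1 → $t7=3+1=4
cmp $t7, 6  (cmp 4,6)
blt L1: taken
lw $t3, 0($t2) → $t3=M[216]=13
add $t3, $t3, 3 → $t3=13+3=16
add $t2, $t2, 4 → $t2=216+4=220
add $t7, $t7, 1 → $t7=4+1=5
cmp $t7, 6  (cmp 5,6)
blt L1: taken
lw $t3, 0($t2) → $t3=M[220]=14
add $t3, $t3, 3 → $t3=14+3=17
add $t2, $t2, 4 → $t2=220+4=224
add $t7, $t7, 1 → $t7=5+1=6
cmp $t7, 6  (cmp 6,6)
blt L1: not taken
mul $t3, $t3, 7 → $t3=17*7=119
halt.

224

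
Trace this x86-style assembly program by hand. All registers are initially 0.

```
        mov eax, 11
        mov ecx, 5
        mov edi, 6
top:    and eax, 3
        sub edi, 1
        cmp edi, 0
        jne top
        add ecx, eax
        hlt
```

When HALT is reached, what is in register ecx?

8

mov eax, 11 → eax=11
mov ecx, 5 → ecx=5
mov edi, 6 → edi=6
and eax, 3 → eax=11&3=3
sub edi, 1 → edi=6-1=5
cmp edi, 0  (cmp 5,0)
jne top: taken
and eax, 3 → eax=3&3=3
sub edi, 1 → edi=5-1=4
cmp edi, 0  (cmp 4,0)
jne top: taken
and eax, 3 → eax=3&3=3
sub edi, 1 → edi=4-1=3
cmp edi, 0  (cmp 3,0)
jne top: taken
and eax, 3 → eax=3&3=3
sub edi, 1 → edi=3-1=2
cmp edi, 0  (cmp 2,0)
jne top: taken
and eax, 3 → eax=3&3=3
sub edi, 1 → edi=2-1=1
cmp edi, 0  (cmp 1,0)
jne top: taken
and eax, 3 → eax=3&3=3
sub edi, 1 → edi=1-1=0
cmp edi, 0  (cmp 0,0)
jne top: not taken
add ecx, eax → ecx=5+3=8
halt.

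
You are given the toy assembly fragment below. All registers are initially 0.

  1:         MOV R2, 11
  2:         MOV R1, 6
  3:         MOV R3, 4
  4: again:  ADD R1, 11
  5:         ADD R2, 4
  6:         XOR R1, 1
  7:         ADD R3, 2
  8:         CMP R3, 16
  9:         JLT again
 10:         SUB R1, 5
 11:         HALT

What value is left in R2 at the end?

R2=11
R1=6
R3=4
R1=6+11=17
R2=11+4=15
R1=17^1=16
R3=4+2=6
CMP R3, 16  (cmp 6,16)
JLT again: taken
R1=16+11=27
R2=15+4=19
R1=27^1=26
R3=6+2=8
CMP R3, 16  (cmp 8,16)
JLT again: taken
R1=26+11=37
R2=19+4=23
R1=37^1=36
R3=8+2=10
CMP R3, 16  (cmp 10,16)
JLT again: taken
R1=36+11=47
R2=23+4=27
R1=47^1=46
R3=10+2=12
CMP R3, 16  (cmp 12,16)
JLT again: taken
R1=46+11=57
R2=27+4=31
R1=57^1=56
R3=12+2=14
CMP R3, 16  (cmp 14,16)
JLT again: taken
R1=56+11=67
R2=31+4=35
R1=67^1=66
R3=14+2=16
CMP R3, 16  (cmp 16,16)
JLT again: not taken
R1=66-5=61
halt.

35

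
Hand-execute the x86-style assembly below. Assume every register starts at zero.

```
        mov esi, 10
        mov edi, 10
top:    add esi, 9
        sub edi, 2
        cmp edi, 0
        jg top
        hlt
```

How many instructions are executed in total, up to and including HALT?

23

after mov esi, 10: esi=10
after mov edi, 10: edi=10
after add esi, 9: esi=10+9=19
after sub edi, 2: edi=10-2=8
cmp edi, 0  (cmp 8,0)
jg top: taken
after add esi, 9: esi=19+9=28
after sub edi, 2: edi=8-2=6
cmp edi, 0  (cmp 6,0)
jg top: taken
after add esi, 9: esi=28+9=37
after sub edi, 2: edi=6-2=4
cmp edi, 0  (cmp 4,0)
jg top: taken
after add esi, 9: esi=37+9=46
after sub edi, 2: edi=4-2=2
cmp edi, 0  (cmp 2,0)
jg top: taken
after add esi, 9: esi=46+9=55
after sub edi, 2: edi=2-2=0
cmp edi, 0  (cmp 0,0)
jg top: not taken
halt.
Total executed instructions: 23.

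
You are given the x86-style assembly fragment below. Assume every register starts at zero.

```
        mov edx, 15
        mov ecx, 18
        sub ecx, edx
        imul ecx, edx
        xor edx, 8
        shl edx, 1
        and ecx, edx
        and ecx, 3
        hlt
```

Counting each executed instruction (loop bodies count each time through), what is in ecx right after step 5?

edx=15
ecx=18
ecx=18-15=3
ecx=3*15=45
edx=15^8=7
After step 5: ecx = 45.

45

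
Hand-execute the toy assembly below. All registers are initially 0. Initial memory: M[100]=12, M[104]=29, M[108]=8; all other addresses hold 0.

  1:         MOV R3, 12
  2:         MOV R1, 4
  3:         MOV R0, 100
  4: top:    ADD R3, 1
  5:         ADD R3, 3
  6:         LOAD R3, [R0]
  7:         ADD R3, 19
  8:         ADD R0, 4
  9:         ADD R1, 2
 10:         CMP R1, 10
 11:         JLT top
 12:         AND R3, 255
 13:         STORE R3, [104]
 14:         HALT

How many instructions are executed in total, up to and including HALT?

30

after MOV R3, 12: R3=12
after MOV R1, 4: R1=4
after MOV R0, 100: R0=100
after ADD R3, 1: R3=12+1=13
after ADD R3, 3: R3=13+3=16
after LOAD R3, [R0]: R3=M[100]=12
after ADD R3, 19: R3=12+19=31
after ADD R0, 4: R0=100+4=104
after ADD R1, 2: R1=4+2=6
CMP R1, 10  (cmp 6,10)
JLT top: taken
after ADD R3, 1: R3=31+1=32
after ADD R3, 3: R3=32+3=35
after LOAD R3, [R0]: R3=M[104]=29
after ADD R3, 19: R3=29+19=48
after ADD R0, 4: R0=104+4=108
after ADD R1, 2: R1=6+2=8
CMP R1, 10  (cmp 8,10)
JLT top: taken
after ADD R3, 1: R3=48+1=49
after ADD R3, 3: R3=49+3=52
after LOAD R3, [R0]: R3=M[108]=8
after ADD R3, 19: R3=8+19=27
after ADD R0, 4: R0=108+4=112
after ADD R1, 2: R1=8+2=10
CMP R1, 10  (cmp 10,10)
JLT top: not taken
after AND R3, 255: R3=27&255=27
STORE R3, [104] → M[104]=27
halt.
Total executed instructions: 30.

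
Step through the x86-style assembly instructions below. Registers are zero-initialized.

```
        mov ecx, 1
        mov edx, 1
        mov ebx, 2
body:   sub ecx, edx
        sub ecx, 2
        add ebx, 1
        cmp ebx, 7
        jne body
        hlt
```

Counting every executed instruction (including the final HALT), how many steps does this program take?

29

after mov ecx, 1: ecx=1
after mov edx, 1: edx=1
after mov ebx, 2: ebx=2
after sub ecx, edx: ecx=1-1=0
after sub ecx, 2: ecx=0-2=-2
after add ebx, 1: ebx=2+1=3
cmp ebx, 7  (cmp 3,7)
jne body: taken
after sub ecx, edx: ecx=(-2)-1=-3
after sub ecx, 2: ecx=(-3)-2=-5
after add ebx, 1: ebx=3+1=4
cmp ebx, 7  (cmp 4,7)
jne body: taken
after sub ecx, edx: ecx=(-5)-1=-6
after sub ecx, 2: ecx=(-6)-2=-8
after add ebx, 1: ebx=4+1=5
cmp ebx, 7  (cmp 5,7)
jne body: taken
after sub ecx, edx: ecx=(-8)-1=-9
after sub ecx, 2: ecx=(-9)-2=-11
after add ebx, 1: ebx=5+1=6
cmp ebx, 7  (cmp 6,7)
jne body: taken
after sub ecx, edx: ecx=(-11)-1=-12
after sub ecx, 2: ecx=(-12)-2=-14
after add ebx, 1: ebx=6+1=7
cmp ebx, 7  (cmp 7,7)
jne body: not taken
halt.
Total executed instructions: 29.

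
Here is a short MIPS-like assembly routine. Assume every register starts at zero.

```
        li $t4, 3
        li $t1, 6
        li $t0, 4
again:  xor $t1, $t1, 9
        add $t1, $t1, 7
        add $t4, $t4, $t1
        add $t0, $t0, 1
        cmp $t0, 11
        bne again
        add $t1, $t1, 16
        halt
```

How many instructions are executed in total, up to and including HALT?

after li $t4, 3: $t4=3
after li $t1, 6: $t1=6
after li $t0, 4: $t0=4
after xor $t1, $t1, 9: $t1=6^9=15
after add $t1, $t1, 7: $t1=15+7=22
after add $t4, $t4, $t1: $t4=3+22=25
after add $t0, $t0, 1: $t0=4+1=5
cmp $t0, 11  (cmp 5,11)
bne again: taken
after xor $t1, $t1, 9: $t1=22^9=31
after add $t1, $t1, 7: $t1=31+7=38
after add $t4, $t4, $t1: $t4=25+38=63
after add $t0, $t0, 1: $t0=5+1=6
cmp $t0, 11  (cmp 6,11)
bne again: taken
after xor $t1, $t1, 9: $t1=38^9=47
after add $t1, $t1, 7: $t1=47+7=54
after add $t4, $t4, $t1: $t4=63+54=117
after add $t0, $t0, 1: $t0=6+1=7
cmp $t0, 11  (cmp 7,11)
bne again: taken
after xor $t1, $t1, 9: $t1=54^9=63
after add $t1, $t1, 7: $t1=63+7=70
after add $t4, $t4, $t1: $t4=117+70=187
after add $t0, $t0, 1: $t0=7+1=8
cmp $t0, 11  (cmp 8,11)
bne again: taken
after xor $t1, $t1, 9: $t1=70^9=79
after add $t1, $t1, 7: $t1=79+7=86
after add $t4, $t4, $t1: $t4=187+86=273
after add $t0, $t0, 1: $t0=8+1=9
cmp $t0, 11  (cmp 9,11)
bne again: taken
after xor $t1, $t1, 9: $t1=86^9=95
after add $t1, $t1, 7: $t1=95+7=102
after add $t4, $t4, $t1: $t4=273+102=375
after add $t0, $t0, 1: $t0=9+1=10
cmp $t0, 11  (cmp 10,11)
bne again: taken
after xor $t1, $t1, 9: $t1=102^9=111
after add $t1, $t1, 7: $t1=111+7=118
after add $t4, $t4, $t1: $t4=375+118=493
after add $t0, $t0, 1: $t0=10+1=11
cmp $t0, 11  (cmp 11,11)
bne again: not taken
after add $t1, $t1, 16: $t1=118+16=134
halt.
Total executed instructions: 47.

47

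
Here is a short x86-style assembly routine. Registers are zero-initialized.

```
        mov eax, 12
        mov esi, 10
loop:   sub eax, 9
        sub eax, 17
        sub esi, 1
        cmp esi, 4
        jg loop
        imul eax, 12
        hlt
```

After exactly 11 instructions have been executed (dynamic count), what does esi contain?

eax=12
esi=10
eax=12-9=3
eax=3-17=-14
esi=10-1=9
cmp esi, 4  (cmp 9,4)
jg loop: taken
eax=(-14)-9=-23
eax=(-23)-17=-40
esi=9-1=8
cmp esi, 4  (cmp 8,4)
After step 11: esi = 8.

8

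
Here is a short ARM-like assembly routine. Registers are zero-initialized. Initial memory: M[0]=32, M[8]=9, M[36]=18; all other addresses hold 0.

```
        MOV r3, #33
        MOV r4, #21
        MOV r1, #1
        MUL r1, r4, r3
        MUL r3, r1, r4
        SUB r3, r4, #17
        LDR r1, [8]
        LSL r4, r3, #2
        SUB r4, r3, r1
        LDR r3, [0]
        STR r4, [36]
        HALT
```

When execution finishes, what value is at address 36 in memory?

r3=33
r4=21
r1=1
r1=21*33=693
r3=693*21=14553
r3=21-17=4
r1=M[8]=9
r4=4<<2=16
r4=4-9=-5
r3=M[0]=32
STR r4, [36] → M[36]=-5
halt.

-5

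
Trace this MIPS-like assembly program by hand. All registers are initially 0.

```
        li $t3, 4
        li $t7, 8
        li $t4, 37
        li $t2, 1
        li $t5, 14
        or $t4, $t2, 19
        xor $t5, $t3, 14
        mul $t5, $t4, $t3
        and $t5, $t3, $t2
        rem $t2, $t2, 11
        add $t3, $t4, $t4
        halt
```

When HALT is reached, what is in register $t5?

li $t3, 4 → $t3=4
li $t7, 8 → $t7=8
li $t4, 37 → $t4=37
li $t2, 1 → $t2=1
li $t5, 14 → $t5=14
or $t4, $t2, 19 → $t4=1|19=19
xor $t5, $t3, 14 → $t5=4^14=10
mul $t5, $t4, $t3 → $t5=19*4=76
and $t5, $t3, $t2 → $t5=4&1=0
rem $t2, $t2, 11 → $t2=1%11=1
add $t3, $t4, $t4 → $t3=19+19=38
halt.

0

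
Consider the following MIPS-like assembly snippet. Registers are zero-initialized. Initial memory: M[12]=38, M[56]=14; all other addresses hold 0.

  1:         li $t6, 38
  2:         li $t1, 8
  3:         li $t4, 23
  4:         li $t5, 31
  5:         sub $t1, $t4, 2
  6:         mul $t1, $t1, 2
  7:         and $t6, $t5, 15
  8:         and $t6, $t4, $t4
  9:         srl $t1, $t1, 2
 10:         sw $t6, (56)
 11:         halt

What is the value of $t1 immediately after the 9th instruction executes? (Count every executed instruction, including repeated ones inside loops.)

li $t6, 38 → $t6=38
li $t1, 8 → $t1=8
li $t4, 23 → $t4=23
li $t5, 31 → $t5=31
sub $t1, $t4, 2 → $t1=23-2=21
mul $t1, $t1, 2 → $t1=21*2=42
and $t6, $t5, 15 → $t6=31&15=15
and $t6, $t4, $t4 → $t6=23&23=23
srl $t1, $t1, 2 → $t1=42>>2=10
After step 9: $t1 = 10.

10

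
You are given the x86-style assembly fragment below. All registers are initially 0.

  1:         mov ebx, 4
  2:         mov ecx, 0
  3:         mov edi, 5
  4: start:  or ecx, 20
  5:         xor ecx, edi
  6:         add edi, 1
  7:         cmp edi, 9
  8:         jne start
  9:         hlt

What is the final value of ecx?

28

mov ebx, 4 → ebx=4
mov ecx, 0 → ecx=0
mov edi, 5 → edi=5
or ecx, 20 → ecx=0|20=20
xor ecx, edi → ecx=20^5=17
add edi, 1 → edi=5+1=6
cmp edi, 9  (cmp 6,9)
jne start: taken
or ecx, 20 → ecx=17|20=21
xor ecx, edi → ecx=21^6=19
add edi, 1 → edi=6+1=7
cmp edi, 9  (cmp 7,9)
jne start: taken
or ecx, 20 → ecx=19|20=23
xor ecx, edi → ecx=23^7=16
add edi, 1 → edi=7+1=8
cmp edi, 9  (cmp 8,9)
jne start: taken
or ecx, 20 → ecx=16|20=20
xor ecx, edi → ecx=20^8=28
add edi, 1 → edi=8+1=9
cmp edi, 9  (cmp 9,9)
jne start: not taken
halt.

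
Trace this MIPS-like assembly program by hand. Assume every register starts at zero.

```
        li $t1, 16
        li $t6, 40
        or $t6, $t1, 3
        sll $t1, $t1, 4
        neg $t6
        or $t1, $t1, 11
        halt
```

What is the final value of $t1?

li $t1, 16 → $t1=16
li $t6, 40 → $t6=40
or $t6, $t1, 3 → $t6=16|3=19
sll $t1, $t1, 4 → $t1=16<<4=256
neg $t6 → $t6=-(19)=-19
or $t1, $t1, 11 → $t1=256|11=267
halt.

267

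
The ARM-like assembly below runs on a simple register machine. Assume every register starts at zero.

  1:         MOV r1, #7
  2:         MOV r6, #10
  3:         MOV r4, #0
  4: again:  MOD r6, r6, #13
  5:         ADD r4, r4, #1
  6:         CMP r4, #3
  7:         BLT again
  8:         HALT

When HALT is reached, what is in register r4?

3

r1=7
r6=10
r4=0
r6=10%13=10
r4=0+1=1
CMP r4, #3  (cmp 1,3)
BLT again: taken
r6=10%13=10
r4=1+1=2
CMP r4, #3  (cmp 2,3)
BLT again: taken
r6=10%13=10
r4=2+1=3
CMP r4, #3  (cmp 3,3)
BLT again: not taken
halt.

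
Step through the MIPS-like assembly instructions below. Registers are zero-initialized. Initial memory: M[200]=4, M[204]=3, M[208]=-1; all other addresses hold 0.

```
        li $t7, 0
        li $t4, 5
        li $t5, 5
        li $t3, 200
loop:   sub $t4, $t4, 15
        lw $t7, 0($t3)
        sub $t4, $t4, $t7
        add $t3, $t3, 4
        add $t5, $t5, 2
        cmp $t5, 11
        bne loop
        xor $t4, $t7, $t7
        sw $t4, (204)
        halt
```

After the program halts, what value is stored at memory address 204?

after li $t7, 0: $t7=0
after li $t4, 5: $t4=5
after li $t5, 5: $t5=5
after li $t3, 200: $t3=200
after sub $t4, $t4, 15: $t4=5-15=-10
after lw $t7, 0($t3): $t7=M[200]=4
after sub $t4, $t4, $t7: $t4=(-10)-4=-14
after add $t3, $t3, 4: $t3=200+4=204
after add $t5, $t5, 2: $t5=5+2=7
cmp $t5, 11  (cmp 7,11)
bne loop: taken
after sub $t4, $t4, 15: $t4=(-14)-15=-29
after lw $t7, 0($t3): $t7=M[204]=3
after sub $t4, $t4, $t7: $t4=(-29)-3=-32
after add $t3, $t3, 4: $t3=204+4=208
after add $t5, $t5, 2: $t5=7+2=9
cmp $t5, 11  (cmp 9,11)
bne loop: taken
after sub $t4, $t4, 15: $t4=(-32)-15=-47
after lw $t7, 0($t3): $t7=M[208]=-1
after sub $t4, $t4, $t7: $t4=(-47)-(-1)=-46
after add $t3, $t3, 4: $t3=208+4=212
after add $t5, $t5, 2: $t5=9+2=11
cmp $t5, 11  (cmp 11,11)
bne loop: not taken
after xor $t4, $t7, $t7: $t4=(-1)^(-1)=0
sw $t4, (204) → M[204]=0
halt.

0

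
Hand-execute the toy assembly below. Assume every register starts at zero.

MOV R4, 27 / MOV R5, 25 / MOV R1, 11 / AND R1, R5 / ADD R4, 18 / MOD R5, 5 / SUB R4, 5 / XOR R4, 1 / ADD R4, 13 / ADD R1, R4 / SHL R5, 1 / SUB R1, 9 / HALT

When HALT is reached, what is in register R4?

after MOV R4, 27: R4=27
after MOV R5, 25: R5=25
after MOV R1, 11: R1=11
after AND R1, R5: R1=11&25=9
after ADD R4, 18: R4=27+18=45
after MOD R5, 5: R5=25%5=0
after SUB R4, 5: R4=45-5=40
after XOR R4, 1: R4=40^1=41
after ADD R4, 13: R4=41+13=54
after ADD R1, R4: R1=9+54=63
after SHL R5, 1: R5=0<<1=0
after SUB R1, 9: R1=63-9=54
halt.

54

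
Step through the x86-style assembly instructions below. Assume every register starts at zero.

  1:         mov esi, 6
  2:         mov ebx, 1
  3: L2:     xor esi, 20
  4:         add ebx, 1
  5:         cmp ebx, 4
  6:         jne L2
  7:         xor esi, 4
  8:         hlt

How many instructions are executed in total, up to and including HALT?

16

after mov esi, 6: esi=6
after mov ebx, 1: ebx=1
after xor esi, 20: esi=6^20=18
after add ebx, 1: ebx=1+1=2
cmp ebx, 4  (cmp 2,4)
jne L2: taken
after xor esi, 20: esi=18^20=6
after add ebx, 1: ebx=2+1=3
cmp ebx, 4  (cmp 3,4)
jne L2: taken
after xor esi, 20: esi=6^20=18
after add ebx, 1: ebx=3+1=4
cmp ebx, 4  (cmp 4,4)
jne L2: not taken
after xor esi, 4: esi=18^4=22
halt.
Total executed instructions: 16.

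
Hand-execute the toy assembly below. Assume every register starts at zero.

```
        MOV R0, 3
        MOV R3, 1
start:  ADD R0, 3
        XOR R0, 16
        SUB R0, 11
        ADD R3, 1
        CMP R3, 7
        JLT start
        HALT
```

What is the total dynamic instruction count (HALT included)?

after MOV R0, 3: R0=3
after MOV R3, 1: R3=1
after ADD R0, 3: R0=3+3=6
after XOR R0, 16: R0=6^16=22
after SUB R0, 11: R0=22-11=11
after ADD R3, 1: R3=1+1=2
CMP R3, 7  (cmp 2,7)
JLT start: taken
after ADD R0, 3: R0=11+3=14
after XOR R0, 16: R0=14^16=30
after SUB R0, 11: R0=30-11=19
after ADD R3, 1: R3=2+1=3
CMP R3, 7  (cmp 3,7)
JLT start: taken
after ADD R0, 3: R0=19+3=22
after XOR R0, 16: R0=22^16=6
after SUB R0, 11: R0=6-11=-5
after ADD R3, 1: R3=3+1=4
CMP R3, 7  (cmp 4,7)
JLT start: taken
after ADD R0, 3: R0=(-5)+3=-2
after XOR R0, 16: R0=(-2)^16=-18
after SUB R0, 11: R0=(-18)-11=-29
after ADD R3, 1: R3=4+1=5
CMP R3, 7  (cmp 5,7)
JLT start: taken
after ADD R0, 3: R0=(-29)+3=-26
after XOR R0, 16: R0=(-26)^16=-10
after SUB R0, 11: R0=(-10)-11=-21
after ADD R3, 1: R3=5+1=6
CMP R3, 7  (cmp 6,7)
JLT start: taken
after ADD R0, 3: R0=(-21)+3=-18
after XOR R0, 16: R0=(-18)^16=-2
after SUB R0, 11: R0=(-2)-11=-13
after ADD R3, 1: R3=6+1=7
CMP R3, 7  (cmp 7,7)
JLT start: not taken
halt.
Total executed instructions: 39.

39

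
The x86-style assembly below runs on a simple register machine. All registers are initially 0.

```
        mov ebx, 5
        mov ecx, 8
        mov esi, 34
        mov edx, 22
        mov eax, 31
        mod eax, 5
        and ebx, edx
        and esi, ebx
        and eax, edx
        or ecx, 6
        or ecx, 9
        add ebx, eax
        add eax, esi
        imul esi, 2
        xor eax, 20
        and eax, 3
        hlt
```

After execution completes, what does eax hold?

0

mov ebx, 5 → ebx=5
mov ecx, 8 → ecx=8
mov esi, 34 → esi=34
mov edx, 22 → edx=22
mov eax, 31 → eax=31
mod eax, 5 → eax=31%5=1
and ebx, edx → ebx=5&22=4
and esi, ebx → esi=34&4=0
and eax, edx → eax=1&22=0
or ecx, 6 → ecx=8|6=14
or ecx, 9 → ecx=14|9=15
add ebx, eax → ebx=4+0=4
add eax, esi → eax=0+0=0
imul esi, 2 → esi=0*2=0
xor eax, 20 → eax=0^20=20
and eax, 3 → eax=20&3=0
halt.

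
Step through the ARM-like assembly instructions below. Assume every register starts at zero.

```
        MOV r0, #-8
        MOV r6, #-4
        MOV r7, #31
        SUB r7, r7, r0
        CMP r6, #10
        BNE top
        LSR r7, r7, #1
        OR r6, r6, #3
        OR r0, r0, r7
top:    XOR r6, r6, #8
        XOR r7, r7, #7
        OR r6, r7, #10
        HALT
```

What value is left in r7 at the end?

32

MOV r0, #-8 → r0=-8
MOV r6, #-4 → r6=-4
MOV r7, #31 → r7=31
SUB r7, r7, r0 → r7=31-(-8)=39
CMP r6, #10  (cmp -4,10)
BNE top: taken
XOR r6, r6, #8 → r6=(-4)^8=-12
XOR r7, r7, #7 → r7=39^7=32
OR r6, r7, #10 → r6=32|10=42
halt.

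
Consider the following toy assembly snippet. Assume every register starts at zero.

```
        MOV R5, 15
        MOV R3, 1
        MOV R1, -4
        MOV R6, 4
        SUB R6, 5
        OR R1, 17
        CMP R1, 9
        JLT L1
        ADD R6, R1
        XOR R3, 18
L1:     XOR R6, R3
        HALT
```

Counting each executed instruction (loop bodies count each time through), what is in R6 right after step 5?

R5=15
R3=1
R1=-4
R6=4
R6=4-5=-1
After step 5: R6 = -1.

-1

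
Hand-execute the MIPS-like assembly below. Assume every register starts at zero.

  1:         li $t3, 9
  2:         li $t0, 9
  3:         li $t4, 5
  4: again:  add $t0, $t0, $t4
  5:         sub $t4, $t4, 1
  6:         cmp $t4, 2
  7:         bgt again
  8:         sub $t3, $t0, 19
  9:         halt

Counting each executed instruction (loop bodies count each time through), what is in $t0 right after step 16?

21

$t3=9
$t0=9
$t4=5
$t0=9+5=14
$t4=5-1=4
cmp $t4, 2  (cmp 4,2)
bgt again: taken
$t0=14+4=18
$t4=4-1=3
cmp $t4, 2  (cmp 3,2)
bgt again: taken
$t0=18+3=21
$t4=3-1=2
cmp $t4, 2  (cmp 2,2)
bgt again: not taken
$t3=21-19=2
After step 16: $t0 = 21.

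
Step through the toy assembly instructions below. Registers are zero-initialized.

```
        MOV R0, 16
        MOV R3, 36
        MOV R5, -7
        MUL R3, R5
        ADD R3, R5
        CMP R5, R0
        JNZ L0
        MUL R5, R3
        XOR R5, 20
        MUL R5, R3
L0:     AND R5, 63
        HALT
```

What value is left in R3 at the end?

MOV R0, 16 → R0=16
MOV R3, 36 → R3=36
MOV R5, -7 → R5=-7
MUL R3, R5 → R3=36*(-7)=-252
ADD R3, R5 → R3=(-252)+(-7)=-259
CMP R5, R0  (cmp -7,16)
JNZ L0: taken
AND R5, 63 → R5=(-7)&63=57
halt.

-259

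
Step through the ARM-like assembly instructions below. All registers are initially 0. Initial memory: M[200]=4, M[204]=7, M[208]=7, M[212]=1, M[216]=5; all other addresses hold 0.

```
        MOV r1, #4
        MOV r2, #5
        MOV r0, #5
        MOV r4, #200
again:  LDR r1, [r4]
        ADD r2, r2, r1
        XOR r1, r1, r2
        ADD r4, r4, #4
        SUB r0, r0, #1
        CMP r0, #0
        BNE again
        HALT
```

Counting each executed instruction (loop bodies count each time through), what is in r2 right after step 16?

MOV r1, #4 → r1=4
MOV r2, #5 → r2=5
MOV r0, #5 → r0=5
MOV r4, #200 → r4=200
LDR r1, [r4] → r1=M[200]=4
ADD r2, r2, r1 → r2=5+4=9
XOR r1, r1, r2 → r1=4^9=13
ADD r4, r4, #4 → r4=200+4=204
SUB r0, r0, #1 → r0=5-1=4
CMP r0, #0  (cmp 4,0)
BNE again: taken
LDR r1, [r4] → r1=M[204]=7
ADD r2, r2, r1 → r2=9+7=16
XOR r1, r1, r2 → r1=7^16=23
ADD r4, r4, #4 → r4=204+4=208
SUB r0, r0, #1 → r0=4-1=3
After step 16: r2 = 16.

16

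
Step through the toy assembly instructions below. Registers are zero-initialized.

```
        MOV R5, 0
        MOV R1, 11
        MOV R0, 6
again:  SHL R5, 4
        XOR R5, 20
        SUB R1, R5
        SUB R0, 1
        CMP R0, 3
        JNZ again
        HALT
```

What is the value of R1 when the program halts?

R5=0
R1=11
R0=6
R5=0<<4=0
R5=0^20=20
R1=11-20=-9
R0=6-1=5
CMP R0, 3  (cmp 5,3)
JNZ again: taken
R5=20<<4=320
R5=320^20=340
R1=(-9)-340=-349
R0=5-1=4
CMP R0, 3  (cmp 4,3)
JNZ again: taken
R5=340<<4=5440
R5=5440^20=5460
R1=(-349)-5460=-5809
R0=4-1=3
CMP R0, 3  (cmp 3,3)
JNZ again: not taken
halt.

-5809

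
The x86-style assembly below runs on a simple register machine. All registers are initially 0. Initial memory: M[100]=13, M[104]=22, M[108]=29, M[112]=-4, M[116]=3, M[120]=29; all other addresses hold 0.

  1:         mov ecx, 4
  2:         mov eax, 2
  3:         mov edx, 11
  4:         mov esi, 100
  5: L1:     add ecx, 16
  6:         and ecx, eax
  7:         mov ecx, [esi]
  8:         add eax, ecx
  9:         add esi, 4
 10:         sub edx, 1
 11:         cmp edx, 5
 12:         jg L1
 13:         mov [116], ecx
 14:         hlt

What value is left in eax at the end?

after mov ecx, 4: ecx=4
after mov eax, 2: eax=2
after mov edx, 11: edx=11
after mov esi, 100: esi=100
after add ecx, 16: ecx=4+16=20
after and ecx, eax: ecx=20&2=0
after mov ecx, [esi]: ecx=M[100]=13
after add eax, ecx: eax=2+13=15
after add esi, 4: esi=100+4=104
after sub edx, 1: edx=11-1=10
cmp edx, 5  (cmp 10,5)
jg L1: taken
after add ecx, 16: ecx=13+16=29
after and ecx, eax: ecx=29&15=13
after mov ecx, [esi]: ecx=M[104]=22
after add eax, ecx: eax=15+22=37
after add esi, 4: esi=104+4=108
after sub edx, 1: edx=10-1=9
cmp edx, 5  (cmp 9,5)
jg L1: taken
after add ecx, 16: ecx=22+16=38
after and ecx, eax: ecx=38&37=36
after mov ecx, [esi]: ecx=M[108]=29
after add eax, ecx: eax=37+29=66
after add esi, 4: esi=108+4=112
after sub edx, 1: edx=9-1=8
cmp edx, 5  (cmp 8,5)
jg L1: taken
after add ecx, 16: ecx=29+16=45
after and ecx, eax: ecx=45&66=0
after mov ecx, [esi]: ecx=M[112]=-4
after add eax, ecx: eax=66+(-4)=62
after add esi, 4: esi=112+4=116
after sub edx, 1: edx=8-1=7
cmp edx, 5  (cmp 7,5)
jg L1: taken
after add ecx, 16: ecx=(-4)+16=12
after and ecx, eax: ecx=12&62=12
after mov ecx, [esi]: ecx=M[116]=3
after add eax, ecx: eax=62+3=65
after add esi, 4: esi=116+4=120
after sub edx, 1: edx=7-1=6
cmp edx, 5  (cmp 6,5)
jg L1: taken
after add ecx, 16: ecx=3+16=19
after and ecx, eax: ecx=19&65=1
after mov ecx, [esi]: ecx=M[120]=29
after add eax, ecx: eax=65+29=94
after add esi, 4: esi=120+4=124
after sub edx, 1: edx=6-1=5
cmp edx, 5  (cmp 5,5)
jg L1: not taken
mov [116], ecx → M[116]=29
halt.

94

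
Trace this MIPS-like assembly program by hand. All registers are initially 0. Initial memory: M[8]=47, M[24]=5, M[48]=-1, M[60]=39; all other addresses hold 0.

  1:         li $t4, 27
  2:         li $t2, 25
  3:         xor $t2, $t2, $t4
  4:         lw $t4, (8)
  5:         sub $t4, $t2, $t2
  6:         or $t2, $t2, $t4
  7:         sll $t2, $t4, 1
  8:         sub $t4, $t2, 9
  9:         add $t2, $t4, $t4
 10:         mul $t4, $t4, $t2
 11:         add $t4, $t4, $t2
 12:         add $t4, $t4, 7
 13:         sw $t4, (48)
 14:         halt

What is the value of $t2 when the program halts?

-18

after li $t4, 27: $t4=27
after li $t2, 25: $t2=25
after xor $t2, $t2, $t4: $t2=25^27=2
after lw $t4, (8): $t4=M[8]=47
after sub $t4, $t2, $t2: $t4=2-2=0
after or $t2, $t2, $t4: $t2=2|0=2
after sll $t2, $t4, 1: $t2=0<<1=0
after sub $t4, $t2, 9: $t4=0-9=-9
after add $t2, $t4, $t4: $t2=(-9)+(-9)=-18
after mul $t4, $t4, $t2: $t4=(-9)*(-18)=162
after add $t4, $t4, $t2: $t4=162+(-18)=144
after add $t4, $t4, 7: $t4=144+7=151
sw $t4, (48) → M[48]=151
halt.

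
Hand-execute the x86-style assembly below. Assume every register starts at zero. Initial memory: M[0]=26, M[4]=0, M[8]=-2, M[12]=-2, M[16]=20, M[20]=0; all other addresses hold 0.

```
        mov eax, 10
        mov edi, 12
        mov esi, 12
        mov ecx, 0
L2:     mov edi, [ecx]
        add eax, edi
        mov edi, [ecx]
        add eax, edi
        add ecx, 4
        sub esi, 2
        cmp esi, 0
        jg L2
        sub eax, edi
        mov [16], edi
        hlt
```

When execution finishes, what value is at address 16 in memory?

0

eax=10
edi=12
esi=12
ecx=0
edi=M[0]=26
eax=10+26=36
edi=M[0]=26
eax=36+26=62
ecx=0+4=4
esi=12-2=10
cmp esi, 0  (cmp 10,0)
jg L2: taken
edi=M[4]=0
eax=62+0=62
edi=M[4]=0
eax=62+0=62
ecx=4+4=8
esi=10-2=8
cmp esi, 0  (cmp 8,0)
jg L2: taken
edi=M[8]=-2
eax=62+(-2)=60
edi=M[8]=-2
eax=60+(-2)=58
ecx=8+4=12
esi=8-2=6
cmp esi, 0  (cmp 6,0)
jg L2: taken
edi=M[12]=-2
eax=58+(-2)=56
edi=M[12]=-2
eax=56+(-2)=54
ecx=12+4=16
esi=6-2=4
cmp esi, 0  (cmp 4,0)
jg L2: taken
edi=M[16]=20
eax=54+20=74
edi=M[16]=20
eax=74+20=94
ecx=16+4=20
esi=4-2=2
cmp esi, 0  (cmp 2,0)
jg L2: taken
edi=M[20]=0
eax=94+0=94
edi=M[20]=0
eax=94+0=94
ecx=20+4=24
esi=2-2=0
cmp esi, 0  (cmp 0,0)
jg L2: not taken
eax=94-0=94
mov [16], edi → M[16]=0
halt.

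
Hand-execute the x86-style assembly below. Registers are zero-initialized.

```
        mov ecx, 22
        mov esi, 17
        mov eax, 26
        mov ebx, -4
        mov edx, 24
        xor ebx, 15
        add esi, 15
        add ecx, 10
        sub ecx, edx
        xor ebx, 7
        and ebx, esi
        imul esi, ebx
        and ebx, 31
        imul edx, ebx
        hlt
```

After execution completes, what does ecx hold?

8

mov ecx, 22 → ecx=22
mov esi, 17 → esi=17
mov eax, 26 → eax=26
mov ebx, -4 → ebx=-4
mov edx, 24 → edx=24
xor ebx, 15 → ebx=(-4)^15=-13
add esi, 15 → esi=17+15=32
add ecx, 10 → ecx=22+10=32
sub ecx, edx → ecx=32-24=8
xor ebx, 7 → ebx=(-13)^7=-12
and ebx, esi → ebx=(-12)&32=32
imul esi, ebx → esi=32*32=1024
and ebx, 31 → ebx=32&31=0
imul edx, ebx → edx=24*0=0
halt.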